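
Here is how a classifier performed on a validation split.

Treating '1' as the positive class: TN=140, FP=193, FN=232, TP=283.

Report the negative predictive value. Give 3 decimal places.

0.376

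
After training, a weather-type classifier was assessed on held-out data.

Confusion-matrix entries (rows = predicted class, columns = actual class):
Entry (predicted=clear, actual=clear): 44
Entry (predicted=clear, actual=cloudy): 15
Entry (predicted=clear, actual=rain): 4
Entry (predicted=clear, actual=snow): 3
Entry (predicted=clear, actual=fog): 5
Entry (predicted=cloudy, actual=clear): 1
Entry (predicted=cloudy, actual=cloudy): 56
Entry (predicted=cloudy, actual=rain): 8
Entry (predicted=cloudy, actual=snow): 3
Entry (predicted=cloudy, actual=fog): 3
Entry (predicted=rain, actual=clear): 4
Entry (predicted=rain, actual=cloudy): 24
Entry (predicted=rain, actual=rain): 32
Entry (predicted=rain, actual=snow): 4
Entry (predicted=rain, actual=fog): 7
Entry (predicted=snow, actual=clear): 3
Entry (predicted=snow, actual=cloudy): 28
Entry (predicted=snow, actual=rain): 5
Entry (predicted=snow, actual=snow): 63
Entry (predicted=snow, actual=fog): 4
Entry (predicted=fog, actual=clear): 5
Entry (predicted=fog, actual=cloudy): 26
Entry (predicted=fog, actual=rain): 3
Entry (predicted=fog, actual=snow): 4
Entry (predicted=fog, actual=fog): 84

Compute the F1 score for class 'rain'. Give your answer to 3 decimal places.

0.520

One-vs-rest for 'rain': TP = diagonal; FP = other classes predicted 'rain'; FN = 'rain' predicted as other.
F1 score = 2·TP/(2·TP+FP+FN).
rain: TP=32, FP=4+24+4+7=39, FN=4+8+5+3=20 → 64/123 = 0.5203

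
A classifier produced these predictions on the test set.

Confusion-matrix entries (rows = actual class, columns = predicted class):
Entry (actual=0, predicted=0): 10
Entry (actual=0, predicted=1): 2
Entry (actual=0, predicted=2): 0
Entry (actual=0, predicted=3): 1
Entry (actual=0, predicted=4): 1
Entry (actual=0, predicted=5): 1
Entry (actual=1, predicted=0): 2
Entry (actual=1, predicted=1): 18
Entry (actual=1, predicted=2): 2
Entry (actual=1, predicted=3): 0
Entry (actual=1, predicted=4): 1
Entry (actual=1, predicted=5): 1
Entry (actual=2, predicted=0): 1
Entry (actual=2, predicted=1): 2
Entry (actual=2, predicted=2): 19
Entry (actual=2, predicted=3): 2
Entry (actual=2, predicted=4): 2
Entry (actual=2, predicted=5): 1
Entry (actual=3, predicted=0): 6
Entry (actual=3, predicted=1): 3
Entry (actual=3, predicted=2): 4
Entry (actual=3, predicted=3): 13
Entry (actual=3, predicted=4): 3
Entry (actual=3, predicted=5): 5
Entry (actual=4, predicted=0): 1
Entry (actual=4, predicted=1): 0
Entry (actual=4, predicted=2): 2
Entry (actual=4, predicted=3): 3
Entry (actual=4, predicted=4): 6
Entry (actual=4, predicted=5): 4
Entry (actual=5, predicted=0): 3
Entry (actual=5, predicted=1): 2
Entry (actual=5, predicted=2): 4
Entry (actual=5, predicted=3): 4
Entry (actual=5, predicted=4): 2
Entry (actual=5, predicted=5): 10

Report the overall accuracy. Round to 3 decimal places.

Accuracy = trace / total = (10+18+19+13+6+10=76) / 141 = 76/141 = 0.539

0.539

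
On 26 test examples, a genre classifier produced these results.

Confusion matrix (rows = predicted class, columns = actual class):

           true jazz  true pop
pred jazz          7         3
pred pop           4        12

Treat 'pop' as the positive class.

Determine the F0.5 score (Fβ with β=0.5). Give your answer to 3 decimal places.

Fβ = (1+β²)·TP / ((1+β²)·TP + β²·FN + FP), with β²=1/4
= 1.25·12 / (1.25·12 + 0.25·3 + 4) = 0.759

0.759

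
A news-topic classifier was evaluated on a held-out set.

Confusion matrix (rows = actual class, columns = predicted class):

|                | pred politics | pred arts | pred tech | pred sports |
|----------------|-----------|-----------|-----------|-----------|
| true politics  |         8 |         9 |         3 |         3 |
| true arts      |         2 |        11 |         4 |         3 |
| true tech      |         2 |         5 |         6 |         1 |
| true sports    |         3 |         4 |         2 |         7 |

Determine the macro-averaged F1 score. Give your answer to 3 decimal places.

0.438

Per-class F1 score (2·TP/(2·TP+FP+FN)):
  politics: TP=8, FP=2+2+3=7, FN=9+3+3=15 → 16/38 = 0.4211
  arts: TP=11, FP=9+5+4=18, FN=2+4+3=9 → 22/49 = 0.4490
  tech: TP=6, FP=3+4+2=9, FN=2+5+1=8 → 12/29 = 0.4138
  sports: TP=7, FP=3+3+1=7, FN=3+4+2=9 → 14/30 = 0.4667
Macro-F1 score = mean = (0.4211 + 0.4490 + 0.4138 + 0.4667) / 4 = 0.438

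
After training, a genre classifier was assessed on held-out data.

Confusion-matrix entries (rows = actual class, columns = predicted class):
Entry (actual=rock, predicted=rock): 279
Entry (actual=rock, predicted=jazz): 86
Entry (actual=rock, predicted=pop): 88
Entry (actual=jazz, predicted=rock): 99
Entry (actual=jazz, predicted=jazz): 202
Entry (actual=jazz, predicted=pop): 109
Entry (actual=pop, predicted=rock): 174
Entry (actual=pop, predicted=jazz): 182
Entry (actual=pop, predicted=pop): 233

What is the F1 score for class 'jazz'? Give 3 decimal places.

0.459

F1 score = 2·TP/(2·TP+FP+FN).
jazz: TP=202, FP=86+182=268, FN=99+109=208 → 404/880 = 0.4591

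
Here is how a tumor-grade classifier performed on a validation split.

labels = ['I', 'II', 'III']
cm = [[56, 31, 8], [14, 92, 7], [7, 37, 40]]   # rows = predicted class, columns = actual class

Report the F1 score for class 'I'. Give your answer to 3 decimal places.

0.651

One-vs-rest for 'I': TP = diagonal; FP = other classes predicted 'I'; FN = 'I' predicted as other.
F1 score = 2·TP/(2·TP+FP+FN).
I: TP=56, FP=31+8=39, FN=14+7=21 → 112/172 = 0.6512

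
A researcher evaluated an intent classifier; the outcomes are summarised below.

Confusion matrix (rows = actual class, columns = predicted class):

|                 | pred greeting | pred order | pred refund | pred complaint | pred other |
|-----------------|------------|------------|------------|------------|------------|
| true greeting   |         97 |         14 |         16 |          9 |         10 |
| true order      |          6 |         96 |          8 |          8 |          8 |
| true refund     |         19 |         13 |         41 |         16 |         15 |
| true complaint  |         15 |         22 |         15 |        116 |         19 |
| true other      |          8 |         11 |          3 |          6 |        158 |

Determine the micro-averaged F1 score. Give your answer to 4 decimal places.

Micro-averaging pools counts across classes: ΣTP=508, ΣFP=241, ΣFN=241.
Micro-F1 score = 2·TP/(2·TP+FP+FN) on pooled counts = 0.6782 (equals overall accuracy in single-label multiclass).

0.6782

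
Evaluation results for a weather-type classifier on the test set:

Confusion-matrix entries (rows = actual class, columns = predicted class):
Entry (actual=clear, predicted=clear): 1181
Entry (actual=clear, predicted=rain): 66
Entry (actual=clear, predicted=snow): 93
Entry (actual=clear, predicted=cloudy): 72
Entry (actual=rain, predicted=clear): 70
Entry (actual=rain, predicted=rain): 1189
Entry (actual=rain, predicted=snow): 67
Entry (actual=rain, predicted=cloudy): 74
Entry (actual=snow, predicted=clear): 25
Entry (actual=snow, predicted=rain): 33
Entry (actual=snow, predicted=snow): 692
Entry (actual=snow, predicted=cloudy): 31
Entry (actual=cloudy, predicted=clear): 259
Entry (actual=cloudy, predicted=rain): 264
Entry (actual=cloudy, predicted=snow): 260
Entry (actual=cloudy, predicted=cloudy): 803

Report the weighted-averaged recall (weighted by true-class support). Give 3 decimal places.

Per-class recall (TP/(TP+FN)):
  clear: TP=1181, FN=66+93+72=231 → 1181/1412 = 0.8364
  rain: TP=1189, FN=70+67+74=211 → 1189/1400 = 0.8493
  snow: TP=692, FN=25+33+31=89 → 692/781 = 0.8860
  cloudy: TP=803, FN=259+264+260=783 → 803/1586 = 0.5063
Weighted-recall = Σ (supportᵢ/N)·recallᵢ with N=5179: (1412/5179)·0.8364 + (1400/5179)·0.8493 + (781/5179)·0.8860 + (1586/5179)·0.5063 = 0.746

0.746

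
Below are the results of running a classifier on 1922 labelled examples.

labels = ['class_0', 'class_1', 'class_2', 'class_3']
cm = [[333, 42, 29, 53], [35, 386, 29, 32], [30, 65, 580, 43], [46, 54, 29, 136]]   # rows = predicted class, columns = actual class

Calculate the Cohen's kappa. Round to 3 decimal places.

Observed agreement pₒ = trace/N = 1435/1922 = 0.7466
Expected agreement pₑ = Σ (rowᵢ·colᵢ)/N² = (444·457 + 547·482 + 667·718 + 264·265)/1922² = 0.2749
κ = (pₒ − pₑ)/(1 − pₑ) = (0.7466 − 0.2749)/(1 − 0.2749) = 0.651

0.651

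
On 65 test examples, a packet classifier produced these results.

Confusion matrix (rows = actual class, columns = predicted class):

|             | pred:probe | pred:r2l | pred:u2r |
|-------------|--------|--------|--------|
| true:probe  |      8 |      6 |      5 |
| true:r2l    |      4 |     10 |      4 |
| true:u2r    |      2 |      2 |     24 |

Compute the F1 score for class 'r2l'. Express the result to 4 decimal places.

0.5556

Take TP from the diagonal, FP from the rest of the 'r2l' prediction marginal, FN from the rest of the 'r2l' actual marginal.
F1 score = 2·TP/(2·TP+FP+FN).
r2l: TP=10, FP=6+2=8, FN=4+4=8 → 20/36 = 0.55556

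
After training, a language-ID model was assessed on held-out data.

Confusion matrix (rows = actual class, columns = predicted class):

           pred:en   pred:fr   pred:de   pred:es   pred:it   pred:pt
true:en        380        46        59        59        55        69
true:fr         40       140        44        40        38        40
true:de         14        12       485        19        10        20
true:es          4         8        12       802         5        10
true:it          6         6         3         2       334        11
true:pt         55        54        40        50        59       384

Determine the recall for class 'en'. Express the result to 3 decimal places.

0.569

One-vs-rest for 'en': TP = diagonal; FP = other classes predicted 'en'; FN = 'en' predicted as other.
recall = TP/(TP+FN).
en: TP=380, FN=46+59+59+55+69=288 → 380/668 = 0.5689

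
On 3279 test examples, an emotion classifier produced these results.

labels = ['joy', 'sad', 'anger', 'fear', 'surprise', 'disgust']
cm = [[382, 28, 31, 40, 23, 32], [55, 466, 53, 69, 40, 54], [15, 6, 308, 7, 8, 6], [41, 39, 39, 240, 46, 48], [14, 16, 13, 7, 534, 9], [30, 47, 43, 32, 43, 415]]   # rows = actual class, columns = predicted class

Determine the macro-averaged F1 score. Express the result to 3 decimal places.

0.708

Per-class F1 score (2·TP/(2·TP+FP+FN)):
  joy: TP=382, FP=55+15+41+14+30=155, FN=28+31+40+23+32=154 → 764/1073 = 0.7120
  sad: TP=466, FP=28+6+39+16+47=136, FN=55+53+69+40+54=271 → 932/1339 = 0.6960
  anger: TP=308, FP=31+53+39+13+43=179, FN=15+6+7+8+6=42 → 616/837 = 0.7360
  fear: TP=240, FP=40+69+7+7+32=155, FN=41+39+39+46+48=213 → 480/848 = 0.5660
  surprise: TP=534, FP=23+40+8+46+43=160, FN=14+16+13+7+9=59 → 1068/1287 = 0.8298
  disgust: TP=415, FP=32+54+6+48+9=149, FN=30+47+43+32+43=195 → 830/1174 = 0.7070
Macro-F1 score = mean = (0.7120 + 0.6960 + 0.7360 + 0.5660 + 0.8298 + 0.7070) / 6 = 0.708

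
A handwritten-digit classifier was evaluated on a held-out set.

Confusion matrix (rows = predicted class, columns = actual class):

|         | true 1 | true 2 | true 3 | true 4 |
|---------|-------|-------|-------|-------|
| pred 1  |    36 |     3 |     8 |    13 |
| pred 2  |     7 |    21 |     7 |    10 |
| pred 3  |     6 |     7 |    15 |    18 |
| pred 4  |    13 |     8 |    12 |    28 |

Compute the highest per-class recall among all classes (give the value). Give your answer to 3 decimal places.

Per-class recall (TP/(TP+FN)):
  1: TP=36, FN=7+6+13=26 → 36/62 = 0.5806
  2: TP=21, FN=3+7+8=18 → 21/39 = 0.5385
  3: TP=15, FN=8+7+12=27 → 15/42 = 0.3571
  4: TP=28, FN=13+10+18=41 → 28/69 = 0.4058
Highest is class '1' with recall = 0.581.

0.581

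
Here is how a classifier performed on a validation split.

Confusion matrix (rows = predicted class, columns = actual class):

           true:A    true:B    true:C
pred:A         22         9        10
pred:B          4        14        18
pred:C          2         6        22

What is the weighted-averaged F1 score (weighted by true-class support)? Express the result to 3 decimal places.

Per-class F1 score (2·TP/(2·TP+FP+FN)):
  A: TP=22, FP=9+10=19, FN=4+2=6 → 44/69 = 0.6377
  B: TP=14, FP=4+18=22, FN=9+6=15 → 28/65 = 0.4308
  C: TP=22, FP=2+6=8, FN=10+18=28 → 44/80 = 0.5500
Weighted-F1 score = Σ (supportᵢ/N)·F1 scoreᵢ with N=107: (28/107)·0.6377 + (29/107)·0.4308 + (50/107)·0.5500 = 0.541

0.541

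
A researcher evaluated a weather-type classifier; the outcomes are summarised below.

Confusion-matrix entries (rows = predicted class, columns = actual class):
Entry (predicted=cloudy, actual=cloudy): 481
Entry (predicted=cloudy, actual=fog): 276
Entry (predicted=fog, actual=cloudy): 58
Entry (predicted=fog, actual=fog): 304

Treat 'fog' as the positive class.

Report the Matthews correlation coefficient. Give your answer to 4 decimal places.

MCC = (TP·TN − FP·FN) / √((TP+FP)(TP+FN)(TN+FP)(TN+FN))
Numerator = 304·481 − 58·276 = 130216
Denominator = √(362·580·539·757) = √85668509080 = 292691.8330
MCC = 130216 / 292691.8330 = 0.4449

0.4449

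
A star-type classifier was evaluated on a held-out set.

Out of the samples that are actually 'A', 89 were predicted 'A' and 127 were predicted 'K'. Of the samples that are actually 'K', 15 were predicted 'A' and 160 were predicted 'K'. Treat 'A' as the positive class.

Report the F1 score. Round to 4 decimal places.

Precision = TP/(TP+FP) = 89/104 = 0.8558
Recall = TP/(TP+FN) = 89/216 = 0.4120
F1 = 2·TP/(2·TP+FP+FN) = 178/320 = 0.5563

0.5563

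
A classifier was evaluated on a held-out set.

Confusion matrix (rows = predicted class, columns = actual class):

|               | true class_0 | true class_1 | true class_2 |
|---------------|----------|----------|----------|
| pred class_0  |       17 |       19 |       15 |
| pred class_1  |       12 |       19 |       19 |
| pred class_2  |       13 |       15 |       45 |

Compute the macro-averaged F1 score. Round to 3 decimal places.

0.442

Per-class F1 score (2·TP/(2·TP+FP+FN)):
  class_0: TP=17, FP=19+15=34, FN=12+13=25 → 34/93 = 0.3656
  class_1: TP=19, FP=12+19=31, FN=19+15=34 → 38/103 = 0.3689
  class_2: TP=45, FP=13+15=28, FN=15+19=34 → 90/152 = 0.5921
Macro-F1 score = mean = (0.3656 + 0.3689 + 0.5921) / 3 = 0.442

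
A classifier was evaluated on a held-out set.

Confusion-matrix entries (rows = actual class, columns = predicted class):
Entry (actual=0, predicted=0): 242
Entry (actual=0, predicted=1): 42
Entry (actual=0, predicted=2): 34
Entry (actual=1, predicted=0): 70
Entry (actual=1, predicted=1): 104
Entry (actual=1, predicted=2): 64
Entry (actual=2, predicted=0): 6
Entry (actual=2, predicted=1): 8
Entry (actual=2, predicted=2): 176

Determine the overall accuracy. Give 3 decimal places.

Accuracy = trace / total = (242+104+176=522) / 746 = 522/746 = 0.700

0.700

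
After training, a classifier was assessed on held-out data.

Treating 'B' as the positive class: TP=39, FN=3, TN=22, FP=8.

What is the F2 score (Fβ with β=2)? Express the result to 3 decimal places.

0.907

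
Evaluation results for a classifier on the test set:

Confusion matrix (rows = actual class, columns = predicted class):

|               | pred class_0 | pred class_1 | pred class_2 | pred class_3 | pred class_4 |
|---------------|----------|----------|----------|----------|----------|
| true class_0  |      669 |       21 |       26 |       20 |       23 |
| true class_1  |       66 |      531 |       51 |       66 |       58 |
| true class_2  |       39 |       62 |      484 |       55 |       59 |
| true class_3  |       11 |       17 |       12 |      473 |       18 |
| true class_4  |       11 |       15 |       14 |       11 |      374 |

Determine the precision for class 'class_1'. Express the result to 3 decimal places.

One-vs-rest for 'class_1': TP = diagonal; FP = other classes predicted 'class_1'; FN = 'class_1' predicted as other.
precision = TP/(TP+FP).
class_1: TP=531, FP=21+62+17+15=115 → 531/646 = 0.8220

0.822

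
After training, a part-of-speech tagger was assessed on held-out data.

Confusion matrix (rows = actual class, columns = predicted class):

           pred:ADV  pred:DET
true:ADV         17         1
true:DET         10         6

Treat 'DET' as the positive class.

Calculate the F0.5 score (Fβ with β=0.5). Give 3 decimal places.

0.682

Fβ = (1+β²)·TP / ((1+β²)·TP + β²·FN + FP), with β²=1/4
= 1.25·6 / (1.25·6 + 0.25·10 + 1) = 0.682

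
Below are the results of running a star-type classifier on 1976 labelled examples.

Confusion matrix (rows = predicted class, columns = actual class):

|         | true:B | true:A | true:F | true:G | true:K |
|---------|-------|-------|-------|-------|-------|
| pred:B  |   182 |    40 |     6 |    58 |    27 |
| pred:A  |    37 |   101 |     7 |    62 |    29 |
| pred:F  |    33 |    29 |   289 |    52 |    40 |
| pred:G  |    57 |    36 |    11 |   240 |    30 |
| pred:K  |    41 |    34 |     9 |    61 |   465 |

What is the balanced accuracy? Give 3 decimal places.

0.627

Balanced accuracy = mean of per-class recall.
  B: recall = 182/350 = 0.5200
  A: recall = 101/240 = 0.4208
  F: recall = 289/322 = 0.8975
  G: recall = 240/473 = 0.5074
  K: recall = 465/591 = 0.7868
Mean = (0.5200 + 0.4208 + 0.8975 + 0.5074 + 0.7868) / 5 = 0.627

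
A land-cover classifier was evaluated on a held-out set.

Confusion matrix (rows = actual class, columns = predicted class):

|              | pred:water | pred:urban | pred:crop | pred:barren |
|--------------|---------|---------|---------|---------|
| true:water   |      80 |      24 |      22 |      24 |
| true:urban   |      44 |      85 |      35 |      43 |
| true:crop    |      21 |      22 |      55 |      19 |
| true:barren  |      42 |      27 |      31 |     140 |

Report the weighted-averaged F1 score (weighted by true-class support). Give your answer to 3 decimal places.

0.506

Per-class F1 score (2·TP/(2·TP+FP+FN)):
  water: TP=80, FP=44+21+42=107, FN=24+22+24=70 → 160/337 = 0.4748
  urban: TP=85, FP=24+22+27=73, FN=44+35+43=122 → 170/365 = 0.4658
  crop: TP=55, FP=22+35+31=88, FN=21+22+19=62 → 110/260 = 0.4231
  barren: TP=140, FP=24+43+19=86, FN=42+27+31=100 → 280/466 = 0.6009
Weighted-F1 score = Σ (supportᵢ/N)·F1 scoreᵢ with N=714: (150/714)·0.4748 + (207/714)·0.4658 + (117/714)·0.4231 + (240/714)·0.6009 = 0.506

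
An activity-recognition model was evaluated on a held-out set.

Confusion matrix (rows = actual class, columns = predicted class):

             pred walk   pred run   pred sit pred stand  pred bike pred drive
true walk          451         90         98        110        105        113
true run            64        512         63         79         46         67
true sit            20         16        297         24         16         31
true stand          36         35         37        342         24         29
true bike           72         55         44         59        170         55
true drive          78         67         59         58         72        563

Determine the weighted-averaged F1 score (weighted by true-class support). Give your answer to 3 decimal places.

Per-class F1 score (2·TP/(2·TP+FP+FN)):
  walk: TP=451, FP=64+20+36+72+78=270, FN=90+98+110+105+113=516 → 902/1688 = 0.5344
  run: TP=512, FP=90+16+35+55+67=263, FN=64+63+79+46+67=319 → 1024/1606 = 0.6376
  sit: TP=297, FP=98+63+37+44+59=301, FN=20+16+24+16+31=107 → 594/1002 = 0.5928
  stand: TP=342, FP=110+79+24+59+58=330, FN=36+35+37+24+29=161 → 684/1175 = 0.5821
  bike: TP=170, FP=105+46+16+24+72=263, FN=72+55+44+59+55=285 → 340/888 = 0.3829
  drive: TP=563, FP=113+67+31+29+55=295, FN=78+67+59+58+72=334 → 1126/1755 = 0.6416
Weighted-F1 score = Σ (supportᵢ/N)·F1 scoreᵢ with N=4057: (967/4057)·0.5344 + (831/4057)·0.6376 + (404/4057)·0.5928 + (503/4057)·0.5821 + (455/4057)·0.3829 + (897/4057)·0.6416 = 0.574

0.574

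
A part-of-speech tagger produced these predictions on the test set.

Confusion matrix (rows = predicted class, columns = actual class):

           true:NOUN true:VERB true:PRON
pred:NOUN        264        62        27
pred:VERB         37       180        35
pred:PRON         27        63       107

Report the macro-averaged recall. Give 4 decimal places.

Per-class recall (TP/(TP+FN)):
  NOUN: TP=264, FN=37+27=64 → 264/328 = 0.80488
  VERB: TP=180, FN=62+63=125 → 180/305 = 0.59016
  PRON: TP=107, FN=27+35=62 → 107/169 = 0.63314
Macro-recall = mean = (0.80488 + 0.59016 + 0.63314) / 3 = 0.6761

0.6761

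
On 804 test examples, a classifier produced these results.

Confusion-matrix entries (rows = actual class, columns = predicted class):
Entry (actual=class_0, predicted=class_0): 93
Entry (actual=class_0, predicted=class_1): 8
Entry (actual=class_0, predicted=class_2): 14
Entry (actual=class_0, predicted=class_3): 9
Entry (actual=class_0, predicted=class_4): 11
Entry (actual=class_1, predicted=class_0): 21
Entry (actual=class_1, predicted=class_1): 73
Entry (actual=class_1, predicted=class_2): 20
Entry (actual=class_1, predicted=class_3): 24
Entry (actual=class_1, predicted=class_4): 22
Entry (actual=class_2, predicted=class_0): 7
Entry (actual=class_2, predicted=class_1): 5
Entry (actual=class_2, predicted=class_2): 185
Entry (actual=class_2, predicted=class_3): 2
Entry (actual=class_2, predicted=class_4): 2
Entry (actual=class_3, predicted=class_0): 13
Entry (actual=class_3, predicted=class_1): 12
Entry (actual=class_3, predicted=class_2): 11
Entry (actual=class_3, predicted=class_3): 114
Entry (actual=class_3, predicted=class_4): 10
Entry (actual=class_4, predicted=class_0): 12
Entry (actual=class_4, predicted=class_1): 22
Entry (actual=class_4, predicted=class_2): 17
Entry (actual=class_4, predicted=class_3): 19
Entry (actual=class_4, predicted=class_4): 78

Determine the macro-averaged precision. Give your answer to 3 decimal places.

Per-class precision (TP/(TP+FP)):
  class_0: TP=93, FP=21+7+13+12=53 → 93/146 = 0.6370
  class_1: TP=73, FP=8+5+12+22=47 → 73/120 = 0.6083
  class_2: TP=185, FP=14+20+11+17=62 → 185/247 = 0.7490
  class_3: TP=114, FP=9+24+2+19=54 → 114/168 = 0.6786
  class_4: TP=78, FP=11+22+2+10=45 → 78/123 = 0.6341
Macro-precision = mean = (0.6370 + 0.6083 + 0.7490 + 0.6786 + 0.6341) / 5 = 0.661

0.661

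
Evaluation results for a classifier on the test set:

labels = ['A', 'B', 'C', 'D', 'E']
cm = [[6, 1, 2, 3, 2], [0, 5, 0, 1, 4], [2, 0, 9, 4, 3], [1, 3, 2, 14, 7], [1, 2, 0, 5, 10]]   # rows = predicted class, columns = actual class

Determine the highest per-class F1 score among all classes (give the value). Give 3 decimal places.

Per-class F1 score (2·TP/(2·TP+FP+FN)):
  A: TP=6, FP=1+2+3+2=8, FN=0+2+1+1=4 → 12/24 = 0.5000
  B: TP=5, FP=0+0+1+4=5, FN=1+0+3+2=6 → 10/21 = 0.4762
  C: TP=9, FP=2+0+4+3=9, FN=2+0+2+0=4 → 18/31 = 0.5806
  D: TP=14, FP=1+3+2+7=13, FN=3+1+4+5=13 → 28/54 = 0.5185
  E: TP=10, FP=1+2+0+5=8, FN=2+4+3+7=16 → 20/44 = 0.4545
Highest is class 'C' with F1 score = 0.581.

0.581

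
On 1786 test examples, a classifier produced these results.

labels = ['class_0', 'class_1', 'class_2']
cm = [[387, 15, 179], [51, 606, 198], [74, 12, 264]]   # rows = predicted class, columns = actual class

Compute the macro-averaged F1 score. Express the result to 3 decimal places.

0.685

Per-class F1 score (2·TP/(2·TP+FP+FN)):
  class_0: TP=387, FP=15+179=194, FN=51+74=125 → 774/1093 = 0.7081
  class_1: TP=606, FP=51+198=249, FN=15+12=27 → 1212/1488 = 0.8145
  class_2: TP=264, FP=74+12=86, FN=179+198=377 → 528/991 = 0.5328
Macro-F1 score = mean = (0.7081 + 0.8145 + 0.5328) / 3 = 0.685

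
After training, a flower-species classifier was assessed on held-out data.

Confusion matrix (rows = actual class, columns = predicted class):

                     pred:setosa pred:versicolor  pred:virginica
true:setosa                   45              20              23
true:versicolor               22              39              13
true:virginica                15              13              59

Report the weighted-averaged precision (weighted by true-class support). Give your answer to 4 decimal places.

0.5719

Per-class precision (TP/(TP+FP)):
  setosa: TP=45, FP=22+15=37 → 45/82 = 0.54878
  versicolor: TP=39, FP=20+13=33 → 39/72 = 0.54167
  virginica: TP=59, FP=23+13=36 → 59/95 = 0.62105
Weighted-precision = Σ (supportᵢ/N)·precisionᵢ with N=249: (88/249)·0.54878 + (74/249)·0.54167 + (87/249)·0.62105 = 0.5719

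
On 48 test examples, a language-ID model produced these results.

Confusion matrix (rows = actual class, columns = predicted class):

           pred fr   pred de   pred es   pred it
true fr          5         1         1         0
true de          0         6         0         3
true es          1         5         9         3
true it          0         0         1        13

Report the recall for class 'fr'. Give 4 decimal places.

Take TP from the diagonal, FP from the rest of the 'fr' prediction marginal, FN from the rest of the 'fr' actual marginal.
recall = TP/(TP+FN).
fr: TP=5, FN=1+1+0=2 → 5/7 = 0.71429

0.7143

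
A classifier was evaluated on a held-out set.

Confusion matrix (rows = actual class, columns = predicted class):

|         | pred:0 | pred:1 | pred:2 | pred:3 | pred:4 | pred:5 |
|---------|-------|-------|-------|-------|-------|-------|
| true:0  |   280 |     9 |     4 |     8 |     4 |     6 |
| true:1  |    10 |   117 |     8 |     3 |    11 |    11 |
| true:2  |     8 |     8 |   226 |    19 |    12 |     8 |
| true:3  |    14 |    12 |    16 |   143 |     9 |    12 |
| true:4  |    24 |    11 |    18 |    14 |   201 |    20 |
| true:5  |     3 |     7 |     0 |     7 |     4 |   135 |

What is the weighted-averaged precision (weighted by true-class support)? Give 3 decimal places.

0.789

Per-class precision (TP/(TP+FP)):
  0: TP=280, FP=10+8+14+24+3=59 → 280/339 = 0.8260
  1: TP=117, FP=9+8+12+11+7=47 → 117/164 = 0.7134
  2: TP=226, FP=4+8+16+18+0=46 → 226/272 = 0.8309
  3: TP=143, FP=8+3+19+14+7=51 → 143/194 = 0.7371
  4: TP=201, FP=4+11+12+9+4=40 → 201/241 = 0.8340
  5: TP=135, FP=6+11+8+12+20=57 → 135/192 = 0.7031
Weighted-precision = Σ (supportᵢ/N)·precisionᵢ with N=1402: (311/1402)·0.8260 + (160/1402)·0.7134 + (281/1402)·0.8309 + (206/1402)·0.7371 + (288/1402)·0.8340 + (156/1402)·0.7031 = 0.789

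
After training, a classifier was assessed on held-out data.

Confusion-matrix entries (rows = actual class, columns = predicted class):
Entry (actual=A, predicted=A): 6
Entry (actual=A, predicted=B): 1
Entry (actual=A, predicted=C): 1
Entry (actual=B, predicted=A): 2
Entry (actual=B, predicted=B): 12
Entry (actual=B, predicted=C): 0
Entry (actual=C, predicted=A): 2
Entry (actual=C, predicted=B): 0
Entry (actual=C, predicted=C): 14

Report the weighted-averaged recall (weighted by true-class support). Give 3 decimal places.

0.842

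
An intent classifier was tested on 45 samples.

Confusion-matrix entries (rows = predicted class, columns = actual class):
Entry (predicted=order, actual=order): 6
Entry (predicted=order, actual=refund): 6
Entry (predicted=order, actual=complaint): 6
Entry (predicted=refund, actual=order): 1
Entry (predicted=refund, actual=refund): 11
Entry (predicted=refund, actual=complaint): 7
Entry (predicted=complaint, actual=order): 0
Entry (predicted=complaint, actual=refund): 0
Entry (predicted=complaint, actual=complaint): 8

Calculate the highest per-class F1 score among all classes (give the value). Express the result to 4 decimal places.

Per-class F1 score (2·TP/(2·TP+FP+FN)):
  order: TP=6, FP=6+6=12, FN=1+0=1 → 12/25 = 0.48000
  refund: TP=11, FP=1+7=8, FN=6+0=6 → 22/36 = 0.61111
  complaint: TP=8, FP=0+0=0, FN=6+7=13 → 16/29 = 0.55172
Highest is class 'refund' with F1 score = 0.6111.

0.6111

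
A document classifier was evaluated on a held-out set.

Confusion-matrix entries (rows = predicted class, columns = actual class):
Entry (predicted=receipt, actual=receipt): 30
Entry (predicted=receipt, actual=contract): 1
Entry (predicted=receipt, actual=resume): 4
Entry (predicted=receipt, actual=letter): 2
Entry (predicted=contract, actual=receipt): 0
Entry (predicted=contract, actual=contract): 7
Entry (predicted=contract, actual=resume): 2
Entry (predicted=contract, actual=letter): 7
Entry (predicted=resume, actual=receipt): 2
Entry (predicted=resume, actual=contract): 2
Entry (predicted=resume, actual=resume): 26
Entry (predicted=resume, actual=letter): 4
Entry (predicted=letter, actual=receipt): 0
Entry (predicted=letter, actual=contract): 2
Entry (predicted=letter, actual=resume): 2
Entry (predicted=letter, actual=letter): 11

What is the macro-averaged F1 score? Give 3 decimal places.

Per-class F1 score (2·TP/(2·TP+FP+FN)):
  receipt: TP=30, FP=1+4+2=7, FN=0+2+0=2 → 60/69 = 0.8696
  contract: TP=7, FP=0+2+7=9, FN=1+2+2=5 → 14/28 = 0.5000
  resume: TP=26, FP=2+2+4=8, FN=4+2+2=8 → 52/68 = 0.7647
  letter: TP=11, FP=0+2+2=4, FN=2+7+4=13 → 22/39 = 0.5641
Macro-F1 score = mean = (0.8696 + 0.5000 + 0.7647 + 0.5641) / 4 = 0.675

0.675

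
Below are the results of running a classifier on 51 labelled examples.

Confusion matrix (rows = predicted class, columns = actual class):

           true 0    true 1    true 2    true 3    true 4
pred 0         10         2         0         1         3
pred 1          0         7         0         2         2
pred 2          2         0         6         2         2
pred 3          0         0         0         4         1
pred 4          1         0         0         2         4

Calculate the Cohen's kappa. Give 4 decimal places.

0.5103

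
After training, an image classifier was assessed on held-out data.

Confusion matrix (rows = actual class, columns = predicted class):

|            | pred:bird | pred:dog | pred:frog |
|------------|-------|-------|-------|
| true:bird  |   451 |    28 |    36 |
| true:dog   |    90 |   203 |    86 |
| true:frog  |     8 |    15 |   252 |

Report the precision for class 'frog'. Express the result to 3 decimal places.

0.674

Take TP from the diagonal, FP from the rest of the 'frog' prediction marginal, FN from the rest of the 'frog' actual marginal.
precision = TP/(TP+FP).
frog: TP=252, FP=36+86=122 → 252/374 = 0.6738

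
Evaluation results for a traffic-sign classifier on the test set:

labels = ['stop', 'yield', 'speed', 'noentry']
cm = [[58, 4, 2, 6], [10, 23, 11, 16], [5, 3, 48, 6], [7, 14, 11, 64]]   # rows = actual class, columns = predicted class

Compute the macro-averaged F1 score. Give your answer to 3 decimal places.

0.653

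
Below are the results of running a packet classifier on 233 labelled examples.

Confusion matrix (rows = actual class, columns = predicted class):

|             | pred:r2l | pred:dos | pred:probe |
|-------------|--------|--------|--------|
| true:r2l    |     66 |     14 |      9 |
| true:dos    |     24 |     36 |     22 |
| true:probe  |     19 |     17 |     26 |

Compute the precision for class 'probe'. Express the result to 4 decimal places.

0.4561

precision = TP/(TP+FP).
probe: TP=26, FP=9+22=31 → 26/57 = 0.45614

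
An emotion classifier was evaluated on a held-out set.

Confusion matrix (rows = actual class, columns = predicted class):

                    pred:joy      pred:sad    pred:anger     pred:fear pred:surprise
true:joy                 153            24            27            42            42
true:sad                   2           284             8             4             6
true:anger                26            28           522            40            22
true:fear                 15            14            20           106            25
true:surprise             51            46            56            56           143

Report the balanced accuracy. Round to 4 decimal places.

0.6558

Balanced accuracy = mean of per-class recall.
  joy: recall = 153/288 = 0.53125
  sad: recall = 284/304 = 0.93421
  anger: recall = 522/638 = 0.81818
  fear: recall = 106/180 = 0.58889
  surprise: recall = 143/352 = 0.40625
Mean = (0.53125 + 0.93421 + 0.81818 + 0.58889 + 0.40625) / 5 = 0.6558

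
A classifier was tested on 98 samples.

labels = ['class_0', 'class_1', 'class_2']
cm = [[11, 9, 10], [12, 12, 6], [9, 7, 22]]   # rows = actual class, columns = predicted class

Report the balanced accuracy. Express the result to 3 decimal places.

0.449

Balanced accuracy = mean of per-class recall.
  class_0: recall = 11/30 = 0.3667
  class_1: recall = 12/30 = 0.4000
  class_2: recall = 22/38 = 0.5789
Mean = (0.3667 + 0.4000 + 0.5789) / 3 = 0.449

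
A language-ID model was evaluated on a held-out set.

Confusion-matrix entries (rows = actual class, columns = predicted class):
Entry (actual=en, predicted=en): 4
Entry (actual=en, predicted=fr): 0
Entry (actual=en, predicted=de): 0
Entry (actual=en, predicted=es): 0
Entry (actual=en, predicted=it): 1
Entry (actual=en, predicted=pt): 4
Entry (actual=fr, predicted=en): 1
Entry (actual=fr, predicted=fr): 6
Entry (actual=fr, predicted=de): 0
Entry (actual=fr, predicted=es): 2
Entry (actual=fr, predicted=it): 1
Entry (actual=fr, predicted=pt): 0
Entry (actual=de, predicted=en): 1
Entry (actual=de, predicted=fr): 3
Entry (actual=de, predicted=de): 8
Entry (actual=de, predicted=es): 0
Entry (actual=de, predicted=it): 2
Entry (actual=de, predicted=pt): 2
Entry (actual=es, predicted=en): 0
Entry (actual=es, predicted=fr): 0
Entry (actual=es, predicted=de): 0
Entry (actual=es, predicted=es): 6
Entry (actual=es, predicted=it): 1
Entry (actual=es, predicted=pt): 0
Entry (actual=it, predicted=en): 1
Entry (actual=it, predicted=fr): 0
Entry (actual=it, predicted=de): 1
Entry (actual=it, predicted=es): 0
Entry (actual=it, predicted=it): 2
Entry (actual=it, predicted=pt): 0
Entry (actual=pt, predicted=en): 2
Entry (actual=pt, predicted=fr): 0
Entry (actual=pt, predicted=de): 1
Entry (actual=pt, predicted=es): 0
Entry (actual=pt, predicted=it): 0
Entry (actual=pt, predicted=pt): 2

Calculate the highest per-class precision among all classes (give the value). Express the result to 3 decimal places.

Per-class precision (TP/(TP+FP)):
  en: TP=4, FP=1+1+0+1+2=5 → 4/9 = 0.4444
  fr: TP=6, FP=0+3+0+0+0=3 → 6/9 = 0.6667
  de: TP=8, FP=0+0+0+1+1=2 → 8/10 = 0.8000
  es: TP=6, FP=0+2+0+0+0=2 → 6/8 = 0.7500
  it: TP=2, FP=1+1+2+1+0=5 → 2/7 = 0.2857
  pt: TP=2, FP=4+0+2+0+0=6 → 2/8 = 0.2500
Highest is class 'de' with precision = 0.800.

0.800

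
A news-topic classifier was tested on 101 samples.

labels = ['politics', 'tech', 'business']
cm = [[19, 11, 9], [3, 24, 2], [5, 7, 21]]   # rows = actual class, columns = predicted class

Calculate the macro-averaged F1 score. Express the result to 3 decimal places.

Per-class F1 score (2·TP/(2·TP+FP+FN)):
  politics: TP=19, FP=3+5=8, FN=11+9=20 → 38/66 = 0.5758
  tech: TP=24, FP=11+7=18, FN=3+2=5 → 48/71 = 0.6761
  business: TP=21, FP=9+2=11, FN=5+7=12 → 42/65 = 0.6462
Macro-F1 score = mean = (0.5758 + 0.6761 + 0.6462) / 3 = 0.633

0.633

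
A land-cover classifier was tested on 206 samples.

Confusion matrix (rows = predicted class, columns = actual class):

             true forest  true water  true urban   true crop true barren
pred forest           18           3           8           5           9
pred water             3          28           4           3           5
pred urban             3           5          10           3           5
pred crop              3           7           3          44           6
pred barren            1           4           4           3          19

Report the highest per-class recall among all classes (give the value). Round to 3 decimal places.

0.759

Per-class recall (TP/(TP+FN)):
  forest: TP=18, FN=3+3+3+1=10 → 18/28 = 0.6429
  water: TP=28, FN=3+5+7+4=19 → 28/47 = 0.5957
  urban: TP=10, FN=8+4+3+4=19 → 10/29 = 0.3448
  crop: TP=44, FN=5+3+3+3=14 → 44/58 = 0.7586
  barren: TP=19, FN=9+5+5+6=25 → 19/44 = 0.4318
Highest is class 'crop' with recall = 0.759.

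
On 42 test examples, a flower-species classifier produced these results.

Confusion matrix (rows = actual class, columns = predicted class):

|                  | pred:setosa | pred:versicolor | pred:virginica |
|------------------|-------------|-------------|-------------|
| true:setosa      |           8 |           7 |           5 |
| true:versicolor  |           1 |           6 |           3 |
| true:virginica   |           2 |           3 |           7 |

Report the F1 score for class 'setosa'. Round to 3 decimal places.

0.516

Treat 'setosa' as positive and all other classes as negative.
F1 score = 2·TP/(2·TP+FP+FN).
setosa: TP=8, FP=1+2=3, FN=7+5=12 → 16/31 = 0.5161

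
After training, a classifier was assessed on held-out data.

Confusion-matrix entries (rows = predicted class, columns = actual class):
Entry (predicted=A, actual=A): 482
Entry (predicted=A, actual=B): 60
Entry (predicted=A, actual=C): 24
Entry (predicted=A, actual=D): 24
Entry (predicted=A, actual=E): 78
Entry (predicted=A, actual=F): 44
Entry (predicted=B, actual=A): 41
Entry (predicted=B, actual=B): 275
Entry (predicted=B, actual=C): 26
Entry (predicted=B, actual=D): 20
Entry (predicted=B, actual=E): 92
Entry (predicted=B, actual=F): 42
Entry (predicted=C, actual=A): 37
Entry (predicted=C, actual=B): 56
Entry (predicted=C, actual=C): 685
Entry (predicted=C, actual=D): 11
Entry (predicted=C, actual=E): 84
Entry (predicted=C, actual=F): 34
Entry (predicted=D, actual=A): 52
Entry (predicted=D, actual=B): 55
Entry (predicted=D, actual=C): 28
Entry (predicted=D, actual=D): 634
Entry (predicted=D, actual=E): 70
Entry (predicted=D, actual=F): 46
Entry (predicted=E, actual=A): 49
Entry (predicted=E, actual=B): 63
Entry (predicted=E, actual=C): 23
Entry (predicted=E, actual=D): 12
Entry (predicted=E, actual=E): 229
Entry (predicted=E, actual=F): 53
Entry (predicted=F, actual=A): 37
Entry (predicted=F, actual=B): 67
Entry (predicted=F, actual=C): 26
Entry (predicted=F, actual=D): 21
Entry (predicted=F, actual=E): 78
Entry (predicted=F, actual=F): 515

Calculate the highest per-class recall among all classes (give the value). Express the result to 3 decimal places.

Per-class recall (TP/(TP+FN)):
  A: TP=482, FN=41+37+52+49+37=216 → 482/698 = 0.6905
  B: TP=275, FN=60+56+55+63+67=301 → 275/576 = 0.4774
  C: TP=685, FN=24+26+28+23+26=127 → 685/812 = 0.8436
  D: TP=634, FN=24+20+11+12+21=88 → 634/722 = 0.8781
  E: TP=229, FN=78+92+84+70+78=402 → 229/631 = 0.3629
  F: TP=515, FN=44+42+34+46+53=219 → 515/734 = 0.7016
Highest is class 'D' with recall = 0.878.

0.878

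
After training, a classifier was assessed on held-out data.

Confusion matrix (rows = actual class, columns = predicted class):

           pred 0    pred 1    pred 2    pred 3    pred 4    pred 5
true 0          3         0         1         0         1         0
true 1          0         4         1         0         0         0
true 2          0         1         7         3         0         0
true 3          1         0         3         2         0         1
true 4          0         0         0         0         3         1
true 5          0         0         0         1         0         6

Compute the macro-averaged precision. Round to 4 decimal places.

Per-class precision (TP/(TP+FP)):
  0: TP=3, FP=0+0+1+0+0=1 → 3/4 = 0.75000
  1: TP=4, FP=0+1+0+0+0=1 → 4/5 = 0.80000
  2: TP=7, FP=1+1+3+0+0=5 → 7/12 = 0.58333
  3: TP=2, FP=0+0+3+0+1=4 → 2/6 = 0.33333
  4: TP=3, FP=1+0+0+0+0=1 → 3/4 = 0.75000
  5: TP=6, FP=0+0+0+1+1=2 → 6/8 = 0.75000
Macro-precision = mean = (0.75000 + 0.80000 + 0.58333 + 0.33333 + 0.75000 + 0.75000) / 6 = 0.6611

0.6611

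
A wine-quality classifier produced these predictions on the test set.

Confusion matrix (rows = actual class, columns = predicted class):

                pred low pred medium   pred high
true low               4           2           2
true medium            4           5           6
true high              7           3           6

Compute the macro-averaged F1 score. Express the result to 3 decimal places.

Per-class F1 score (2·TP/(2·TP+FP+FN)):
  low: TP=4, FP=4+7=11, FN=2+2=4 → 8/23 = 0.3478
  medium: TP=5, FP=2+3=5, FN=4+6=10 → 10/25 = 0.4000
  high: TP=6, FP=2+6=8, FN=7+3=10 → 12/30 = 0.4000
Macro-F1 score = mean = (0.3478 + 0.4000 + 0.4000) / 3 = 0.383

0.383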